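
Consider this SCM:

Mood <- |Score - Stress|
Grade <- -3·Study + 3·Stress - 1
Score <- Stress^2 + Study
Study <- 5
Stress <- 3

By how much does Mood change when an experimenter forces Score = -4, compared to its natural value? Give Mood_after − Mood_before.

-4

The intervention breaks the incoming arrows to Score: Score <- Stress^2 + Study no longer applies, and Score = -4.
Mood = |Score - Stress|  [with Score=-4, Stress=3]  = 7
Without intervention: Score = Stress^2 + Study  [with Stress=3, Study=5]  = 14; Mood = |Score - Stress|  [with Score=14, Stress=3]  = 11.
Change = 7 − 11 = -4.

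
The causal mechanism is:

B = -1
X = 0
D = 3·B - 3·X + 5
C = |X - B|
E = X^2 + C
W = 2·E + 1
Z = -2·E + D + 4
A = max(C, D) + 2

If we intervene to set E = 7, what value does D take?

2

do(E=7) replaces the equation E = X^2 + C with the constant E = 7.
D is not downstream of the intervention, so its value is determined by the original equations.
D = 3·B - 3·X + 5  [with B=-1, X=0]  = 2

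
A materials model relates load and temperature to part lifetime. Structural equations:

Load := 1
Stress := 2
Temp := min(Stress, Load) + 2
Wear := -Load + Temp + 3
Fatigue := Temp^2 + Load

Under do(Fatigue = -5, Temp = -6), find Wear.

-4

Under do(Fatigue = -5, Temp = -6), each intervened variable's structural equation is replaced by its fixed value.
Wear = -Load + Temp + 3  [with Load=1, Temp=-6]  = -4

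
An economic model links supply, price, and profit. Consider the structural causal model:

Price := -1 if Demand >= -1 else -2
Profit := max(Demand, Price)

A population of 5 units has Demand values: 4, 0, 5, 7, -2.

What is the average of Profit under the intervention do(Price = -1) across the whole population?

3

do(Price=-1) breaks Price's dependence on Demand. With Price=-1 fixed, Profit across the units is 4, 0, 5, 7, -1, mean 3.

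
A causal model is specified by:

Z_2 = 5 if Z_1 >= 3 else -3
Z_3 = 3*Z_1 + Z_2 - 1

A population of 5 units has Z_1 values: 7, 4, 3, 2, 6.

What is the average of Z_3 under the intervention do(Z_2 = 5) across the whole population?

17.2

do(Z_2=5) breaks Z_2's dependence on Z_1. With Z_2=5 fixed, Z_3 across the units is 25, 16, 13, 10, 22, mean 17.2.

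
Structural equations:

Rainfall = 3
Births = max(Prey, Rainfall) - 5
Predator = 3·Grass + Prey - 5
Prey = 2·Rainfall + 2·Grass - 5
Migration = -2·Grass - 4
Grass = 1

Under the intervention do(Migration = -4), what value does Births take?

do(Migration=-4) replaces the equation Migration = -2·Grass - 4 with the constant Migration = -4.
Since Births is not a descendant of the intervened variable, it is unaffected.
Prey = 2·Rainfall + 2·Grass - 5  [with Rainfall=3, Grass=1]  = 3
Births = max(Prey, Rainfall) - 5  [with Prey=3, Rainfall=3]  = -2

-2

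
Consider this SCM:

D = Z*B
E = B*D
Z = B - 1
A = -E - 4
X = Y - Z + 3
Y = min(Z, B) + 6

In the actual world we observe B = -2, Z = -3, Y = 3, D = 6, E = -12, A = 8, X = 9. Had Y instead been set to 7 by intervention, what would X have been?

The intervention breaks the incoming arrows to Y: Y = min(Z, B) + 6 no longer applies, and Y = 7.
Z = B - 1  [with B=-2]  = -3
X = Y - Z + 3  [with Y=7, Z=-3]  = 13

13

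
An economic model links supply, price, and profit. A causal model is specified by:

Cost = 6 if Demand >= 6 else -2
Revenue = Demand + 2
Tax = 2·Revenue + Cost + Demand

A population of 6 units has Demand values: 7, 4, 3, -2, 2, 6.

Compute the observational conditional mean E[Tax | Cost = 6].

Observing Cost=6 restricts to units where Cost's equation naturally yields 6: Demand ∈ {7, 6}. In that subpopulation Tax = 31, 28, mean 29.5.

29.5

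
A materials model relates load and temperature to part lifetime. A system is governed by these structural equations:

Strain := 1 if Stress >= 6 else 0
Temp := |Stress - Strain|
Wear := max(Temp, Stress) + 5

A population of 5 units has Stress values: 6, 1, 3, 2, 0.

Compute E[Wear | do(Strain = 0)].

7.4

Every unit gets Strain=0 under the intervention. Wear values become 11, 6, 8, 7, 5; E[Wear|do(Strain=0)] = 7.4.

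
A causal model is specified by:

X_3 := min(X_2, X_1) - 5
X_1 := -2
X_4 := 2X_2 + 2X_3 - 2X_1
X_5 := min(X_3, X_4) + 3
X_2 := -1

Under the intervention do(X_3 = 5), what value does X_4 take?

The intervention breaks the incoming arrows to X_3: X_3 := min(X_2, X_1) - 5 no longer applies, and X_3 = 5.
X_4 = 2X_2 + 2X_3 - 2X_1  [with X_2=-1, X_3=5, X_1=-2]  = 12

12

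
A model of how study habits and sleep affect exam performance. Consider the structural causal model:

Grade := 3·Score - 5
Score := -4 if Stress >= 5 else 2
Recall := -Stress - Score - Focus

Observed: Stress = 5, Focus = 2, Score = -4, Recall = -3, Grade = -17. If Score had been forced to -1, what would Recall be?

-6

The intervention breaks the incoming arrows to Score: Score := -4 if Stress >= 5 else 2 no longer applies, and Score = -1.
Recall = -Stress - Score - Focus  [with Stress=5, Score=-1, Focus=2]  = -6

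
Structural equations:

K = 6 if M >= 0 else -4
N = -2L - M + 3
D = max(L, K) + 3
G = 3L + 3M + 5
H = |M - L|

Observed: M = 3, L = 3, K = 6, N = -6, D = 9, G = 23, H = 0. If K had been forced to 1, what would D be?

do(K=1) replaces the equation K = 6 if M >= 0 else -4 with the constant K = 1.
D = max(L, K) + 3  [with L=3, K=1]  = 6

6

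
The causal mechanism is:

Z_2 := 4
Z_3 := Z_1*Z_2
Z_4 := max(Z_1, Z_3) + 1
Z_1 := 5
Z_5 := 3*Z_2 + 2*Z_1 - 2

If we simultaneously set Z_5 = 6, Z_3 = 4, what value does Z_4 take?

6

Under do(Z_5 = 6, Z_3 = 4), each intervened variable's structural equation is replaced by its fixed value.
Z_4 = max(Z_1, Z_3) + 1  [with Z_1=5, Z_3=4]  = 6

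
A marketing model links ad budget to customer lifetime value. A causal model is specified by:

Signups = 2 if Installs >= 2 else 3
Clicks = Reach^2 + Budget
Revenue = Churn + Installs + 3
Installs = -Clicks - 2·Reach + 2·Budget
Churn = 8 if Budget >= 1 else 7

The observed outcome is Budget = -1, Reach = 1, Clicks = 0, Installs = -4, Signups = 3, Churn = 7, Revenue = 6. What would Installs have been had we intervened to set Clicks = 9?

-13

The intervention breaks the incoming arrows to Clicks: Clicks = Reach^2 + Budget no longer applies, and Clicks = 9.
Installs = -Clicks - 2·Reach + 2·Budget  [with Clicks=9, Reach=1, Budget=-1]  = -13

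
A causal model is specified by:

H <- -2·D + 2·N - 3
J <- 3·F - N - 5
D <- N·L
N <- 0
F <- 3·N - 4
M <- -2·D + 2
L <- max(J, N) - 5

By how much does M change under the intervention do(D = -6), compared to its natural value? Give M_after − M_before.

Under do(D=-6), the mechanism D <- N·L is discarded; D is fixed at -6.
M = -2·D + 2  [with D=-6]  = 14
Without intervention: F = 3·N - 4  [with N=0]  = -4; J = 3·F - N - 5  [with F=-4, N=0]  = -17; L = max(J, N) - 5  [with J=-17, N=0]  = -5; D = N·L  [with N=0, L=-5]  = 0; M = -2·D + 2  [with D=0]  = 2.
Change = 14 − 2 = 12.

12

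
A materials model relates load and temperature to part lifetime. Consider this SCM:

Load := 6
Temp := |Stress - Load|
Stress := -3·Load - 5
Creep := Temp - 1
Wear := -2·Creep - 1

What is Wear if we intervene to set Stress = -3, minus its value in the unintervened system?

do(Stress=-3) replaces the equation Stress := -3·Load - 5 with the constant Stress = -3.
Temp = |Stress - Load|  [with Stress=-3, Load=6]  = 9
Creep = Temp - 1  [with Temp=9]  = 8
Wear = -2·Creep - 1  [with Creep=8]  = -17
Without intervention: Stress = -3·Load - 5  [with Load=6]  = -23; Temp = |Stress - Load|  [with Stress=-23, Load=6]  = 29; Creep = Temp - 1  [with Temp=29]  = 28; Wear = -2·Creep - 1  [with Creep=28]  = -57.
Change = -17 − (-57) = 40.

40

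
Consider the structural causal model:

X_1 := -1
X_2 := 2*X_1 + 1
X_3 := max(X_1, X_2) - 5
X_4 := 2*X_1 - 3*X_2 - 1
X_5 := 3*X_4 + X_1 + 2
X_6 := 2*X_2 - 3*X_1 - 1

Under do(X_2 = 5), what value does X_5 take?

do(X_2=5) replaces the equation X_2 := 2*X_1 + 1 with the constant X_2 = 5.
X_4 = 2*X_1 - 3*X_2 - 1  [with X_1=-1, X_2=5]  = -18
X_5 = 3*X_4 + X_1 + 2  [with X_4=-18, X_1=-1]  = -53

-53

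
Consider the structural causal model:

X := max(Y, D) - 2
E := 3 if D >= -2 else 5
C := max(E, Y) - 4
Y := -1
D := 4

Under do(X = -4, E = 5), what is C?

1

The joint intervention fixes X = -4, E = 5, removing each variable's own equation.
C = max(E, Y) - 4  [with E=5, Y=-1]  = 1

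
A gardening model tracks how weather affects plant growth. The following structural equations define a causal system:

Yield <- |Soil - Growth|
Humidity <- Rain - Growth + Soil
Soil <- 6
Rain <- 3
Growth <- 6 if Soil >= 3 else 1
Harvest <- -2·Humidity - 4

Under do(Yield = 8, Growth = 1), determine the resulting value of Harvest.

The joint intervention fixes Yield = 8, Growth = 1, removing each variable's own equation.
Humidity = Rain - Growth + Soil  [with Rain=3, Growth=1, Soil=6]  = 8
Harvest = -2·Humidity - 4  [with Humidity=8]  = -20

-20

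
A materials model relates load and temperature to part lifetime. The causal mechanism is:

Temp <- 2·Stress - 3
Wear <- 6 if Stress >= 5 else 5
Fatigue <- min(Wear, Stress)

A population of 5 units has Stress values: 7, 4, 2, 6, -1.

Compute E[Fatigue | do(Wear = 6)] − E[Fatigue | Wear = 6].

-2.6

Every unit gets Wear=6 under the intervention. Fatigue values become 6, 4, 2, 6, -1; E[Fatigue|do(Wear=6)] = 3.4.
E[Fatigue|Wear=6] averages over only the 2 units with Wear=6 (Stress = 7, 6): Fatigue = 6, 6, mean 6.
Difference = 3.4 − 6 = -2.6.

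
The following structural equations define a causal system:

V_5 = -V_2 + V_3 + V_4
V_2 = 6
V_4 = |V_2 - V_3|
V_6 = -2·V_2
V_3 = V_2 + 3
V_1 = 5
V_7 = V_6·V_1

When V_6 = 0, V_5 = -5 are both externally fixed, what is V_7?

0

Setting V_6 = 0, V_5 = -5 by intervention discards those variables' equations.
V_7 = V_6·V_1  [with V_6=0, V_1=5]  = 0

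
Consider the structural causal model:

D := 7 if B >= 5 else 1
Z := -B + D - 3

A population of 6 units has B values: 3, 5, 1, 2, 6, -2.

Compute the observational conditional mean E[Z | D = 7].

E[Z|D=7] averages over only the 2 units with D=7 (B = 5, 6): Z = -1, -2, mean -1.5.

-1.5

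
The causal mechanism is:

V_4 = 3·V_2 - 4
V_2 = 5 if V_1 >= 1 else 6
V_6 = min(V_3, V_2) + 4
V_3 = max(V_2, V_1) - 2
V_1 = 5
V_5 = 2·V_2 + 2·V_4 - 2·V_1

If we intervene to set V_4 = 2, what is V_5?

Intervening sets V_4 = 2 and removes its equation (V_4 = 3·V_2 - 4).
V_2 = 5 if V_1 >= 1 else 6  [with V_1=5]  = 5
V_5 = 2·V_2 + 2·V_4 - 2·V_1  [with V_2=5, V_4=2, V_1=5]  = 4

4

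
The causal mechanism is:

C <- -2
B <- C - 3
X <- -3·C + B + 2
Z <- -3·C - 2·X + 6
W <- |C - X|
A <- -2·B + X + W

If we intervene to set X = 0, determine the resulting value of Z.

12

The intervention breaks the incoming arrows to X: X <- -3·C + B + 2 no longer applies, and X = 0.
Z = -3·C - 2·X + 6  [with C=-2, X=0]  = 12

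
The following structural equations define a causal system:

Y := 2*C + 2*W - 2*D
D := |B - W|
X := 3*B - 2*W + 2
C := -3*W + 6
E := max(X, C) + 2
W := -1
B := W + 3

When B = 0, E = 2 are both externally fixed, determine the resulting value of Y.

Under do(B = 0, E = 2), each intervened variable's structural equation is replaced by its fixed value.
C = -3*W + 6  [with W=-1]  = 9
D = |B - W|  [with B=0, W=-1]  = 1
Y = 2*C + 2*W - 2*D  [with C=9, W=-1, D=1]  = 14

14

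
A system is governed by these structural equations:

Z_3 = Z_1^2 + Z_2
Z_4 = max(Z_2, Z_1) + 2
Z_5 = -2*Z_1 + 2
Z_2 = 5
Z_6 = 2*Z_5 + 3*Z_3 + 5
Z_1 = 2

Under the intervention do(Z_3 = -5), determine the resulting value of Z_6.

-14

The intervention breaks the incoming arrows to Z_3: Z_3 = Z_1^2 + Z_2 no longer applies, and Z_3 = -5.
Z_5 = -2*Z_1 + 2  [with Z_1=2]  = -2
Z_6 = 2*Z_5 + 3*Z_3 + 5  [with Z_5=-2, Z_3=-5]  = -14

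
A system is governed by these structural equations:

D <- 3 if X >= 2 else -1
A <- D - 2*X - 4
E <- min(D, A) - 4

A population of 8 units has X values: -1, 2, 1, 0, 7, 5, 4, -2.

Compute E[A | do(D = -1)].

Every unit gets D=-1 under the intervention. A values become -3, -9, -7, -5, -19, -15, -13, -1; E[A|do(D=-1)] = -9.

-9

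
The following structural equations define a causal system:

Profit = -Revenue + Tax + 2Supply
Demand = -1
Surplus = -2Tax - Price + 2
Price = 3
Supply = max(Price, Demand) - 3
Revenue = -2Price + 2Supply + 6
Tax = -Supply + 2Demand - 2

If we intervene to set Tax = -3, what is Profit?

The intervention breaks the incoming arrows to Tax: Tax = -Supply + 2Demand - 2 no longer applies, and Tax = -3.
Supply = max(Price, Demand) - 3  [with Price=3, Demand=-1]  = 0
Revenue = -2Price + 2Supply + 6  [with Price=3, Supply=0]  = 0
Profit = -Revenue + Tax + 2Supply  [with Revenue=0, Tax=-3, Supply=0]  = -3

-3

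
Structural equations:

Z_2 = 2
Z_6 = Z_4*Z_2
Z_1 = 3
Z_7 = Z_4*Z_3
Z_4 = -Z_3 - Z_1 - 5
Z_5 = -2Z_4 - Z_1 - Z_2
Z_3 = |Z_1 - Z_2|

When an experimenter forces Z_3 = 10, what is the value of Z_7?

The intervention breaks the incoming arrows to Z_3: Z_3 = |Z_1 - Z_2| no longer applies, and Z_3 = 10.
Z_4 = -Z_3 - Z_1 - 5  [with Z_3=10, Z_1=3]  = -18
Z_7 = Z_4*Z_3  [with Z_4=-18, Z_3=10]  = -180

-180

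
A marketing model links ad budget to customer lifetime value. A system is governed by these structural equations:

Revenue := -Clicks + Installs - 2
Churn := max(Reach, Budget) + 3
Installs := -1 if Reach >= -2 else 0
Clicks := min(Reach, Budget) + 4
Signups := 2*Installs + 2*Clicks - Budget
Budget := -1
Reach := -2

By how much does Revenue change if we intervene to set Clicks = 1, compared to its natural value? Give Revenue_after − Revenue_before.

1

The intervention breaks the incoming arrows to Clicks: Clicks := min(Reach, Budget) + 4 no longer applies, and Clicks = 1.
Installs = -1 if Reach >= -2 else 0  [with Reach=-2]  = -1
Revenue = -Clicks + Installs - 2  [with Clicks=1, Installs=-1]  = -4
Without intervention: Clicks = min(Reach, Budget) + 4  [with Reach=-2, Budget=-1]  = 2; Installs = -1 if Reach >= -2 else 0  [with Reach=-2]  = -1; Revenue = -Clicks + Installs - 2  [with Clicks=2, Installs=-1]  = -5.
Change = -4 − (-5) = 1.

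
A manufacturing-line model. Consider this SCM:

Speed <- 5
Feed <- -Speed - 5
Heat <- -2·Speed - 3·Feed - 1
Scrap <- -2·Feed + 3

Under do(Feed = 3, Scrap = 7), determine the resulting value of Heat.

The joint intervention fixes Feed = 3, Scrap = 7, removing each variable's own equation.
Heat = -2·Speed - 3·Feed - 1  [with Speed=5, Feed=3]  = -20

-20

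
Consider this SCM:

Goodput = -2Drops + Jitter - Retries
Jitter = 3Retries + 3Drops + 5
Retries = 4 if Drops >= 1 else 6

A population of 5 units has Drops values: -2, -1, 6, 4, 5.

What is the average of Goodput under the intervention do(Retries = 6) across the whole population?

do(Retries=6) breaks Retries's dependence on Drops. With Retries=6 fixed, Goodput across the units is 15, 16, 23, 21, 22, mean 19.4.

19.4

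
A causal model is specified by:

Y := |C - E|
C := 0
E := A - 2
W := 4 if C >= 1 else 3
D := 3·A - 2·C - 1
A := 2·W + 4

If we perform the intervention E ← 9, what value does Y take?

Intervening sets E = 9 and removes its equation (E := A - 2).
Y = |C - E|  [with C=0, E=9]  = 9

9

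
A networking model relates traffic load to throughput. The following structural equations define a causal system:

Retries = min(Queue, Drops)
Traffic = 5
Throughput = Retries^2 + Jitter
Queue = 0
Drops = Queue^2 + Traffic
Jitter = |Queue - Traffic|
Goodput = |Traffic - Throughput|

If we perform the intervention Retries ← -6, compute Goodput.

The intervention breaks the incoming arrows to Retries: Retries = min(Queue, Drops) no longer applies, and Retries = -6.
Jitter = |Queue - Traffic|  [with Queue=0, Traffic=5]  = 5
Throughput = Retries^2 + Jitter  [with Retries=-6, Jitter=5]  = 41
Goodput = |Traffic - Throughput|  [with Traffic=5, Throughput=41]  = 36

36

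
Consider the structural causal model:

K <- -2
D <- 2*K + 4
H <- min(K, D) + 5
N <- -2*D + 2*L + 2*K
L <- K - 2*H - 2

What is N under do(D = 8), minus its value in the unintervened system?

-16

do(D=8) replaces the equation D <- 2*K + 4 with the constant D = 8.
H = min(K, D) + 5  [with K=-2, D=8]  = 3
L = K - 2*H - 2  [with K=-2, H=3]  = -10
N = -2*D + 2*L + 2*K  [with D=8, L=-10, K=-2]  = -40
Without intervention: D = 2*K + 4  [with K=-2]  = 0; H = min(K, D) + 5  [with K=-2, D=0]  = 3; L = K - 2*H - 2  [with K=-2, H=3]  = -10; N = -2*D + 2*L + 2*K  [with D=0, L=-10, K=-2]  = -24.
Change = -40 − (-24) = -16.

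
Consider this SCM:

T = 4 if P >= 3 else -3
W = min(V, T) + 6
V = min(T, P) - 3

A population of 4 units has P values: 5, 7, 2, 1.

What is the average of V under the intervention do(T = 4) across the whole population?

-0.25

Under do(T=4), T's equation is replaced by T=4 for every unit. Per-unit V: 1, 1, -1, -2. Mean = -0.25.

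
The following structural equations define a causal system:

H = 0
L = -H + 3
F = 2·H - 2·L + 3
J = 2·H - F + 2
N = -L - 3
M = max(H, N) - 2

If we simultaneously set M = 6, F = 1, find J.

Under do(M = 6, F = 1), each intervened variable's structural equation is replaced by its fixed value.
J = 2·H - F + 2  [with H=0, F=1]  = 1

1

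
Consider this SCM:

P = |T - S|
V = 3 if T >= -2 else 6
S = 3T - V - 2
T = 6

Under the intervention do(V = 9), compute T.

6

Under do(V=9), the mechanism V = 3 if T >= -2 else 6 is discarded; V is fixed at 9.
T is not downstream of the intervention, so its value is determined by the original equations.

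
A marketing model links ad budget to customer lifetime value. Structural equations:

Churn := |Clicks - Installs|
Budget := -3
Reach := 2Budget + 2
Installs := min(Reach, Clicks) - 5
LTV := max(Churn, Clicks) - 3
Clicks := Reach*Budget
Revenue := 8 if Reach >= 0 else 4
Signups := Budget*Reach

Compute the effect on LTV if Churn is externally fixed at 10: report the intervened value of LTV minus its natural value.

-9

Intervening sets Churn = 10 and removes its equation (Churn := |Clicks - Installs|).
Reach = 2Budget + 2  [with Budget=-3]  = -4
Clicks = Reach*Budget  [with Reach=-4, Budget=-3]  = 12
LTV = max(Churn, Clicks) - 3  [with Churn=10, Clicks=12]  = 9
Without intervention: Reach = 2Budget + 2  [with Budget=-3]  = -4; Clicks = Reach*Budget  [with Reach=-4, Budget=-3]  = 12; Installs = min(Reach, Clicks) - 5  [with Reach=-4, Clicks=12]  = -9; Churn = |Clicks - Installs|  [with Clicks=12, Installs=-9]  = 21; LTV = max(Churn, Clicks) - 3  [with Churn=21, Clicks=12]  = 18.
Change = 9 − 18 = -9.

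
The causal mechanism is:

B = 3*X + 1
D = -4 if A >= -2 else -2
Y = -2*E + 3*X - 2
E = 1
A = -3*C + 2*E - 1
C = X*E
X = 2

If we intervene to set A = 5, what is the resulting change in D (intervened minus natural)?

The intervention breaks the incoming arrows to A: A = -3*C + 2*E - 1 no longer applies, and A = 5.
D = -4 if A >= -2 else -2  [with A=5]  = -4
Without intervention: C = X*E  [with X=2, E=1]  = 2; A = -3*C + 2*E - 1  [with C=2, E=1]  = -5; D = -4 if A >= -2 else -2  [with A=-5]  = -2.
Change = -4 − (-2) = -2.

-2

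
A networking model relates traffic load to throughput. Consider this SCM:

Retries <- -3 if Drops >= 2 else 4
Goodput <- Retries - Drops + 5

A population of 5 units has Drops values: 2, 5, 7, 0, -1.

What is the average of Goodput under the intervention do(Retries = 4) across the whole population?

Every unit gets Retries=4 under the intervention. Goodput values become 7, 4, 2, 9, 10; E[Goodput|do(Retries=4)] = 6.4.

6.4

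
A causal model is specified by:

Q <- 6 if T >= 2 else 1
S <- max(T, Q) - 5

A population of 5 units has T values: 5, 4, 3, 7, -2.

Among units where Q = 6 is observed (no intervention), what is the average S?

Observing Q=6 restricts to units where Q's equation naturally yields 6: T ∈ {5, 4, 3, 7}. In that subpopulation S = 1, 1, 1, 2, mean 1.25.

1.25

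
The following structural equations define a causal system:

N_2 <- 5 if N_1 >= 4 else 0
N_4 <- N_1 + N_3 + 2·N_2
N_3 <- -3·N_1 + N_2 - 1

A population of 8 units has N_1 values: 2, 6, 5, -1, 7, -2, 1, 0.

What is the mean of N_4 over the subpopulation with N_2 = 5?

2

E[N_4|N_2=5] averages over only the 3 units with N_2=5 (N_1 = 6, 5, 7): N_4 = 2, 4, 0, mean 2.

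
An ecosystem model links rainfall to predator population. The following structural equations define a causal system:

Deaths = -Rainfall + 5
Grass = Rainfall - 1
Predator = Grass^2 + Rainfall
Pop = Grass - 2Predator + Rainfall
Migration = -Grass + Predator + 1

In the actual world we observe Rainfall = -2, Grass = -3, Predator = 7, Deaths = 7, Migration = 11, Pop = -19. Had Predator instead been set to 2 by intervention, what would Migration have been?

do(Predator=2) replaces the equation Predator = Grass^2 + Rainfall with the constant Predator = 2.
Grass = Rainfall - 1  [with Rainfall=-2]  = -3
Migration = -Grass + Predator + 1  [with Grass=-3, Predator=2]  = 6

6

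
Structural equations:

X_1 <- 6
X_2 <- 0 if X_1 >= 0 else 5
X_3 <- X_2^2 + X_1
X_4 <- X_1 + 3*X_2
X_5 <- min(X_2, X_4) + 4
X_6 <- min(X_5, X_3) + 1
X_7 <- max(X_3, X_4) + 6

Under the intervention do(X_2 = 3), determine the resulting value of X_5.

do(X_2=3) replaces the equation X_2 <- 0 if X_1 >= 0 else 5 with the constant X_2 = 3.
X_4 = X_1 + 3*X_2  [with X_1=6, X_2=3]  = 15
X_5 = min(X_2, X_4) + 4  [with X_2=3, X_4=15]  = 7

7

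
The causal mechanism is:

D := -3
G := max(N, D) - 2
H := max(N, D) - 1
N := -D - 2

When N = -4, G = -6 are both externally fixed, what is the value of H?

-4

The joint intervention fixes N = -4, G = -6, removing each variable's own equation.
H = max(N, D) - 1  [with N=-4, D=-3]  = -4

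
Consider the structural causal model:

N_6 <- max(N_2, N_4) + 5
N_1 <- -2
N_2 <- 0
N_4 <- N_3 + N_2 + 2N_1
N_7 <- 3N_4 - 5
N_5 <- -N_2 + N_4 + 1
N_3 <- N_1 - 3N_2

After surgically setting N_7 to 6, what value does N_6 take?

5

Intervening sets N_7 = 6 and removes its equation (N_7 <- 3N_4 - 5).
Since N_6 is not a descendant of the intervened variable, it is unaffected.
N_3 = N_1 - 3N_2  [with N_1=-2, N_2=0]  = -2
N_4 = N_3 + N_2 + 2N_1  [with N_3=-2, N_2=0, N_1=-2]  = -6
N_6 = max(N_2, N_4) + 5  [with N_2=0, N_4=-6]  = 5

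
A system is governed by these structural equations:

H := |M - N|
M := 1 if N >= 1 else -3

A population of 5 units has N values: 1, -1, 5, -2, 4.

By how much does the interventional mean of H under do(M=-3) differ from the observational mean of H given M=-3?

The intervention sets M=-3 in all 5 units regardless of N. Recomputing H per unit gives 4, 2, 8, 1, 7; average 4.4.
Conditioning on M=-3 selects the 2 unit(s) with N ∈ {-1, -2}. Their H values: 2, 1. Mean = 1.5.
Difference = 4.4 − 1.5 = 2.9.

2.9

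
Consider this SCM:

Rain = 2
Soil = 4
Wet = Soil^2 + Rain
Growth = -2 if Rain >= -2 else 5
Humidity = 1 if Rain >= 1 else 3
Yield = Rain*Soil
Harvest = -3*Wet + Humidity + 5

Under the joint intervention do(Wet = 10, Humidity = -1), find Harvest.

-26

Under do(Wet = 10, Humidity = -1), each intervened variable's structural equation is replaced by its fixed value.
Harvest = -3*Wet + Humidity + 5  [with Wet=10, Humidity=-1]  = -26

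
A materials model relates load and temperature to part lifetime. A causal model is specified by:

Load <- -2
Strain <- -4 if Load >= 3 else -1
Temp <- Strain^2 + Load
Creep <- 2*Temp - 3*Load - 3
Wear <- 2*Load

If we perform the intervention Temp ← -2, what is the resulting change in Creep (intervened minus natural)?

The intervention breaks the incoming arrows to Temp: Temp <- Strain^2 + Load no longer applies, and Temp = -2.
Creep = 2*Temp - 3*Load - 3  [with Temp=-2, Load=-2]  = -1
Without intervention: Strain = -4 if Load >= 3 else -1  [with Load=-2]  = -1; Temp = Strain^2 + Load  [with Strain=-1, Load=-2]  = -1; Creep = 2*Temp - 3*Load - 3  [with Temp=-1, Load=-2]  = 1.
Change = -1 − 1 = -2.

-2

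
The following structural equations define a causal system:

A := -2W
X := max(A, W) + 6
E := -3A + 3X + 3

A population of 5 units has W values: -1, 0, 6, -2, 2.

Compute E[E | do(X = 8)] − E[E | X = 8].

3

Every unit gets X=8 under the intervention. E values become 21, 27, 63, 15, 39; E[E|do(X=8)] = 33.
E[E|X=8] averages over only the 2 units with X=8 (W = -1, 2): E = 21, 39, mean 30.
Difference = 33 − 30 = 3.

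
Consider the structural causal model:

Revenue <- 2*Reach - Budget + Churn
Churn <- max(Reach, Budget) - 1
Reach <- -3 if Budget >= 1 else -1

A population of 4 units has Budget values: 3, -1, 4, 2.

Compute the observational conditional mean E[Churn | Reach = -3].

2

Conditioning on Reach=-3 selects the 3 unit(s) with Budget ∈ {3, 4, 2}. Their Churn values: 2, 3, 1. Mean = 2.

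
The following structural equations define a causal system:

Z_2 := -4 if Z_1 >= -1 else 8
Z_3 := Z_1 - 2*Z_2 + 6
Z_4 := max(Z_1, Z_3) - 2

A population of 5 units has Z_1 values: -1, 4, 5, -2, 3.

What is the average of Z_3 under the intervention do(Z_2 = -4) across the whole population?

15.8

Under do(Z_2=-4), Z_2's equation is replaced by Z_2=-4 for every unit. Per-unit Z_3: 13, 18, 19, 12, 17. Mean = 15.8.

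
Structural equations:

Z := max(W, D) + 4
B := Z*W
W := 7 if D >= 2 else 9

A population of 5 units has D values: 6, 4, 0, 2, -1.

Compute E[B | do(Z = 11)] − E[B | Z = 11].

8.8

The intervention sets Z=11 in all 5 units regardless of D. Recomputing B per unit gives 77, 77, 99, 77, 99; average 85.8.
E[B|Z=11] averages over only the 3 units with Z=11 (D = 6, 4, 2): B = 77, 77, 77, mean 77.
Difference = 85.8 − 77 = 8.8.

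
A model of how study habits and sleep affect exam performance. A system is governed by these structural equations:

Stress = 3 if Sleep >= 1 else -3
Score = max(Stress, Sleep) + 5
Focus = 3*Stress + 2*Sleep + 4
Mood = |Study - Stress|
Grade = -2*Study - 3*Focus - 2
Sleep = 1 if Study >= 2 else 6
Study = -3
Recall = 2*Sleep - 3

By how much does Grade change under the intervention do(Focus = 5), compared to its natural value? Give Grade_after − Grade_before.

60

do(Focus=5) replaces the equation Focus = 3*Stress + 2*Sleep + 4 with the constant Focus = 5.
Grade = -2*Study - 3*Focus - 2  [with Study=-3, Focus=5]  = -11
Without intervention: Sleep = 1 if Study >= 2 else 6  [with Study=-3]  = 6; Stress = 3 if Sleep >= 1 else -3  [with Sleep=6]  = 3; Focus = 3*Stress + 2*Sleep + 4  [with Stress=3, Sleep=6]  = 25; Grade = -2*Study - 3*Focus - 2  [with Study=-3, Focus=25]  = -71.
Change = -11 − (-71) = 60.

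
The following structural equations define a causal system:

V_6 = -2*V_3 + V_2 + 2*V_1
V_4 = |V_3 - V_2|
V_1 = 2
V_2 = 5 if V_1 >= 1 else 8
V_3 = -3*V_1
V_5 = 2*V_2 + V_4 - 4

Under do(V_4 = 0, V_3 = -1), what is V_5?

The joint intervention fixes V_4 = 0, V_3 = -1, removing each variable's own equation.
V_2 = 5 if V_1 >= 1 else 8  [with V_1=2]  = 5
V_5 = 2*V_2 + V_4 - 4  [with V_2=5, V_4=0]  = 6

6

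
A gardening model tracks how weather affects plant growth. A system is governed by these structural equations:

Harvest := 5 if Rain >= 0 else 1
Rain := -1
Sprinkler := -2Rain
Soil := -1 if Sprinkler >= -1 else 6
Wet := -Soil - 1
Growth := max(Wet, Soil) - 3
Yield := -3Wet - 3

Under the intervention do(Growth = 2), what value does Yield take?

-3

The intervention breaks the incoming arrows to Growth: Growth := max(Wet, Soil) - 3 no longer applies, and Growth = 2.
Since Yield is not a descendant of the intervened variable, it is unaffected.
Sprinkler = -2Rain  [with Rain=-1]  = 2
Soil = -1 if Sprinkler >= -1 else 6  [with Sprinkler=2]  = -1
Wet = -Soil - 1  [with Soil=-1]  = 0
Yield = -3Wet - 3  [with Wet=0]  = -3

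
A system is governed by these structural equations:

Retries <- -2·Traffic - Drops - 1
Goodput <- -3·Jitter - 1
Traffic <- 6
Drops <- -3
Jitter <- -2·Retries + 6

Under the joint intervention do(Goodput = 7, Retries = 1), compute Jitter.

4

Under do(Goodput = 7, Retries = 1), each intervened variable's structural equation is replaced by its fixed value.
Jitter = -2·Retries + 6  [with Retries=1]  = 4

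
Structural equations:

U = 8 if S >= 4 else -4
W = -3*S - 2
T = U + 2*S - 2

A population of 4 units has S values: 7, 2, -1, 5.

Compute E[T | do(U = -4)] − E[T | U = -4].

5.5

The intervention sets U=-4 in all 4 units regardless of S. Recomputing T per unit gives 8, -2, -8, 4; average 0.5.
Conditioning on U=-4 selects the 2 unit(s) with S ∈ {2, -1}. Their T values: -2, -8. Mean = -5.
Difference = 0.5 − (-5) = 5.5.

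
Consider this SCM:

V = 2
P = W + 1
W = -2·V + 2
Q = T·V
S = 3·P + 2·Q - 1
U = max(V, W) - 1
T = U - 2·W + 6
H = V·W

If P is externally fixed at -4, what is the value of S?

31

do(P=-4) replaces the equation P = W + 1 with the constant P = -4.
W = -2·V + 2  [with V=2]  = -2
U = max(V, W) - 1  [with V=2, W=-2]  = 1
T = U - 2·W + 6  [with U=1, W=-2]  = 11
Q = T·V  [with T=11, V=2]  = 22
S = 3·P + 2·Q - 1  [with P=-4, Q=22]  = 31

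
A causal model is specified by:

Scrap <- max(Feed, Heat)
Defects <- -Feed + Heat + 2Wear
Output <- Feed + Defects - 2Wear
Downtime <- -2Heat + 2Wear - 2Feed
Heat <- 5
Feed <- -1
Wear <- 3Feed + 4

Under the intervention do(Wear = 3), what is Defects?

12

The intervention breaks the incoming arrows to Wear: Wear <- 3Feed + 4 no longer applies, and Wear = 3.
Defects = -Feed + Heat + 2Wear  [with Feed=-1, Heat=5, Wear=3]  = 12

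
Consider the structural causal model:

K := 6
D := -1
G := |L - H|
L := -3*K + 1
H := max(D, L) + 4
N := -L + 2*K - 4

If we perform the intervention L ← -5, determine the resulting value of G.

The intervention breaks the incoming arrows to L: L := -3*K + 1 no longer applies, and L = -5.
H = max(D, L) + 4  [with D=-1, L=-5]  = 3
G = |L - H|  [with L=-5, H=3]  = 8

8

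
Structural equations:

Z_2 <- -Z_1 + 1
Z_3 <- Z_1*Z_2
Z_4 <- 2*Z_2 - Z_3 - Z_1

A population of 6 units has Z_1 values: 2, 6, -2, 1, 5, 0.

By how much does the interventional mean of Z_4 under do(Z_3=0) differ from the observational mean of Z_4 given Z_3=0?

-4.5

The intervention sets Z_3=0 in all 6 units regardless of Z_1. Recomputing Z_4 per unit gives -4, -16, 8, -1, -13, 2; average -4.
Observing Z_3=0 restricts to units where Z_3's equation naturally yields 0: Z_1 ∈ {1, 0}. In that subpopulation Z_4 = -1, 2, mean 0.5.
Difference = -4 − 0.5 = -4.5.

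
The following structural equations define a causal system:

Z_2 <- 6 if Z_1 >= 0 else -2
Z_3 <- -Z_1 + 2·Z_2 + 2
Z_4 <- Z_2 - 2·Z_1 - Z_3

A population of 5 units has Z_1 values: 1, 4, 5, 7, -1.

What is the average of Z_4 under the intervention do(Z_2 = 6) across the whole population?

-11.2

Every unit gets Z_2=6 under the intervention. Z_4 values become -9, -12, -13, -15, -7; E[Z_4|do(Z_2=6)] = -11.2.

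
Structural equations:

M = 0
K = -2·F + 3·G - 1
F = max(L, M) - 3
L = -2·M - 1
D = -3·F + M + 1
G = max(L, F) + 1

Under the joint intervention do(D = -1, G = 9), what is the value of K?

Setting D = -1, G = 9 by intervention discards those variables' equations.
L = -2·M - 1  [with M=0]  = -1
F = max(L, M) - 3  [with L=-1, M=0]  = -3
K = -2·F + 3·G - 1  [with F=-3, G=9]  = 32

32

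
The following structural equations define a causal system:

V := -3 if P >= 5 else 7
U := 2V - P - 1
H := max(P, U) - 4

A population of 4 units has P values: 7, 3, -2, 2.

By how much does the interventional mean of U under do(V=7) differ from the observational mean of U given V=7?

do(V=7) breaks V's dependence on P. With V=7 fixed, U across the units is 6, 10, 15, 11, mean 10.5.
E[U|V=7] averages over only the 3 units with V=7 (P = 3, -2, 2): U = 10, 15, 11, mean 12.
Difference = 10.5 − 12 = -1.5.

-1.5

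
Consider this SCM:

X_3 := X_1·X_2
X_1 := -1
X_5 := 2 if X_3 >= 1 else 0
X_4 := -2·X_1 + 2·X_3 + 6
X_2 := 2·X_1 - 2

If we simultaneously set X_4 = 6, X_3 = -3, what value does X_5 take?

The joint intervention fixes X_4 = 6, X_3 = -3, removing each variable's own equation.
X_5 = 2 if X_3 >= 1 else 0  [with X_3=-3]  = 0

0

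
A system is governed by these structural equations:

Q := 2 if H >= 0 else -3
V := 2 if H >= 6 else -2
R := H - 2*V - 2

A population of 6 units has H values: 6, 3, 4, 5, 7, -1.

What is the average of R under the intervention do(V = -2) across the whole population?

6

do(V=-2) breaks V's dependence on H. With V=-2 fixed, R across the units is 8, 5, 6, 7, 9, 1, mean 6.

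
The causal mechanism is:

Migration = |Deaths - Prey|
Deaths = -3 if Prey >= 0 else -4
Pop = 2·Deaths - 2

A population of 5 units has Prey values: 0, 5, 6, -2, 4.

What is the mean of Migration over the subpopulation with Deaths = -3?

6.75

Conditioning on Deaths=-3 selects the 4 unit(s) with Prey ∈ {0, 5, 6, 4}. Their Migration values: 3, 8, 9, 7. Mean = 6.75.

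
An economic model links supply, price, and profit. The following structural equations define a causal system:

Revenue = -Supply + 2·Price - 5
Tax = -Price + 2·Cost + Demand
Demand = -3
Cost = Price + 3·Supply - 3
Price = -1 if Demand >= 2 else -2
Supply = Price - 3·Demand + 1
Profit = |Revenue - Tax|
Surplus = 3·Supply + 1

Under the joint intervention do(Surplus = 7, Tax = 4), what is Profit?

Setting Surplus = 7, Tax = 4 by intervention discards those variables' equations.
Price = -1 if Demand >= 2 else -2  [with Demand=-3]  = -2
Supply = Price - 3·Demand + 1  [with Price=-2, Demand=-3]  = 8
Revenue = -Supply + 2·Price - 5  [with Supply=8, Price=-2]  = -17
Profit = |Revenue - Tax|  [with Revenue=-17, Tax=4]  = 21

21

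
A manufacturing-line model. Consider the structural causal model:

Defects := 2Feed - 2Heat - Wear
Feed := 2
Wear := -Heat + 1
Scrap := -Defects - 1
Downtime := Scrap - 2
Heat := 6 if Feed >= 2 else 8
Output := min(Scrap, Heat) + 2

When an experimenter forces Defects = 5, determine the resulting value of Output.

-4

Under do(Defects=5), the mechanism Defects := 2Feed - 2Heat - Wear is discarded; Defects is fixed at 5.
Heat = 6 if Feed >= 2 else 8  [with Feed=2]  = 6
Scrap = -Defects - 1  [with Defects=5]  = -6
Output = min(Scrap, Heat) + 2  [with Scrap=-6, Heat=6]  = -4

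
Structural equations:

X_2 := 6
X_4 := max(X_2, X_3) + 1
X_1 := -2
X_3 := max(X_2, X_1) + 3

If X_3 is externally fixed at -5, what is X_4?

The intervention breaks the incoming arrows to X_3: X_3 := max(X_2, X_1) + 3 no longer applies, and X_3 = -5.
X_4 = max(X_2, X_3) + 1  [with X_2=6, X_3=-5]  = 7

7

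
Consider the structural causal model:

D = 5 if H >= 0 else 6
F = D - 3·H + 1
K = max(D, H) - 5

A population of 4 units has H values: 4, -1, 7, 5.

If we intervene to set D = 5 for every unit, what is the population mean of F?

do(D=5) breaks D's dependence on H. With D=5 fixed, F across the units is -6, 9, -15, -9, mean -5.25.

-5.25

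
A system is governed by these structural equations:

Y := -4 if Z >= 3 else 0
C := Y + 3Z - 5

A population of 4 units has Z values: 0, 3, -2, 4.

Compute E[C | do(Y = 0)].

-1.25

The intervention sets Y=0 in all 4 units regardless of Z. Recomputing C per unit gives -5, 4, -11, 7; average -1.25.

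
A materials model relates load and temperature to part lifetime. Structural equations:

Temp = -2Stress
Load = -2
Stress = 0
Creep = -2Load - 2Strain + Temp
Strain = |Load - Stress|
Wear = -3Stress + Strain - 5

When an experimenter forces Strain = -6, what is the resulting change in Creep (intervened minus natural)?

do(Strain=-6) replaces the equation Strain = |Load - Stress| with the constant Strain = -6.
Temp = -2Stress  [with Stress=0]  = 0
Creep = -2Load - 2Strain + Temp  [with Load=-2, Strain=-6, Temp=0]  = 16
Without intervention: Strain = |Load - Stress|  [with Load=-2, Stress=0]  = 2; Temp = -2Stress  [with Stress=0]  = 0; Creep = -2Load - 2Strain + Temp  [with Load=-2, Strain=2, Temp=0]  = 0.
Change = 16 − 0 = 16.

16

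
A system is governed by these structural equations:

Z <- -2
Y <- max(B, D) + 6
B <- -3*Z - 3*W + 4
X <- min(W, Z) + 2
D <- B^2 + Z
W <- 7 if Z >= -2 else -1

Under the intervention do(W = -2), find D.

Under do(W=-2), the mechanism W <- 7 if Z >= -2 else -1 is discarded; W is fixed at -2.
B = -3*Z - 3*W + 4  [with Z=-2, W=-2]  = 16
D = B^2 + Z  [with B=16, Z=-2]  = 254

254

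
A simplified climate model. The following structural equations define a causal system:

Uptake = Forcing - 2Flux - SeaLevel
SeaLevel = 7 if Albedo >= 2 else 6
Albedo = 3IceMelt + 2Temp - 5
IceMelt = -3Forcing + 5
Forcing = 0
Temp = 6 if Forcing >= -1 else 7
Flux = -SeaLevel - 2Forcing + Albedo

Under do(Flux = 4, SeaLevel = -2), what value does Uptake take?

-6

Setting Flux = 4, SeaLevel = -2 by intervention discards those variables' equations.
Uptake = Forcing - 2Flux - SeaLevel  [with Forcing=0, Flux=4, SeaLevel=-2]  = -6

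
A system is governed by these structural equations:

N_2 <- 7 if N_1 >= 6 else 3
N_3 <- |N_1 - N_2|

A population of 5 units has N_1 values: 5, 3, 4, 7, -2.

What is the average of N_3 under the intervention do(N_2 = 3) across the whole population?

do(N_2=3) breaks N_2's dependence on N_1. With N_2=3 fixed, N_3 across the units is 2, 0, 1, 4, 5, mean 2.4.

2.4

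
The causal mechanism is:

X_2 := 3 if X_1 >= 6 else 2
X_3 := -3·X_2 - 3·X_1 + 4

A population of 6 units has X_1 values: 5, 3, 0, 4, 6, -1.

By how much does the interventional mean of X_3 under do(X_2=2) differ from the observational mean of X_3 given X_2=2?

Every unit gets X_2=2 under the intervention. X_3 values become -17, -11, -2, -14, -20, 1; E[X_3|do(X_2=2)] = -10.5.
Conditioning on X_2=2 selects the 5 unit(s) with X_1 ∈ {5, 3, 0, 4, -1}. Their X_3 values: -17, -11, -2, -14, 1. Mean = -8.6.
Difference = -10.5 − (-8.6) = -1.9.

-1.9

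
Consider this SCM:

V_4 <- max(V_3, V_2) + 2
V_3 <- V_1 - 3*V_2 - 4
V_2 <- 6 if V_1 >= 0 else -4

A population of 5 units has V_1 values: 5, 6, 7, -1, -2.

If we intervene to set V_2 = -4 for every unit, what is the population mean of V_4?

Under do(V_2=-4), V_2's equation is replaced by V_2=-4 for every unit. Per-unit V_4: 15, 16, 17, 9, 8. Mean = 13.

13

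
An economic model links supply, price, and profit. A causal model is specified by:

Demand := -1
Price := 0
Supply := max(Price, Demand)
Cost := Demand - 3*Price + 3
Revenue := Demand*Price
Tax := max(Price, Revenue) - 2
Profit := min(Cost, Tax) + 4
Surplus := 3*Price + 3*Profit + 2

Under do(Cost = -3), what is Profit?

1

The intervention breaks the incoming arrows to Cost: Cost := Demand - 3*Price + 3 no longer applies, and Cost = -3.
Revenue = Demand*Price  [with Demand=-1, Price=0]  = 0
Tax = max(Price, Revenue) - 2  [with Price=0, Revenue=0]  = -2
Profit = min(Cost, Tax) + 4  [with Cost=-3, Tax=-2]  = 1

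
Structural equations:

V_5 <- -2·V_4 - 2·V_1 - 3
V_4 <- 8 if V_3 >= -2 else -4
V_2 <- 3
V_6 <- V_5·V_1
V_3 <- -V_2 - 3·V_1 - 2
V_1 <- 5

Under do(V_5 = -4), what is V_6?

-20

The intervention breaks the incoming arrows to V_5: V_5 <- -2·V_4 - 2·V_1 - 3 no longer applies, and V_5 = -4.
V_6 = V_5·V_1  [with V_5=-4, V_1=5]  = -20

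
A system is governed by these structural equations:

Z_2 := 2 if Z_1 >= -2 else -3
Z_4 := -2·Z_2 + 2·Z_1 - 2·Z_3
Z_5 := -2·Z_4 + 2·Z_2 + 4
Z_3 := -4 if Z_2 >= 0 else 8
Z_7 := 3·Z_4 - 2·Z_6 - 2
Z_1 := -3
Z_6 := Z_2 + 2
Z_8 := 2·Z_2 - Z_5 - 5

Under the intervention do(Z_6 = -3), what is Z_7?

-44

Intervening sets Z_6 = -3 and removes its equation (Z_6 := Z_2 + 2).
Z_2 = 2 if Z_1 >= -2 else -3  [with Z_1=-3]  = -3
Z_3 = -4 if Z_2 >= 0 else 8  [with Z_2=-3]  = 8
Z_4 = -2·Z_2 + 2·Z_1 - 2·Z_3  [with Z_2=-3, Z_1=-3, Z_3=8]  = -16
Z_7 = 3·Z_4 - 2·Z_6 - 2  [with Z_4=-16, Z_6=-3]  = -44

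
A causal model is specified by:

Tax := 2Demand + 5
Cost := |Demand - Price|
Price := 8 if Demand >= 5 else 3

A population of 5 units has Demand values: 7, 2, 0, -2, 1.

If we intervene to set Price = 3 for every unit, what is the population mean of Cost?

3

Under do(Price=3), Price's equation is replaced by Price=3 for every unit. Per-unit Cost: 4, 1, 3, 5, 2. Mean = 3.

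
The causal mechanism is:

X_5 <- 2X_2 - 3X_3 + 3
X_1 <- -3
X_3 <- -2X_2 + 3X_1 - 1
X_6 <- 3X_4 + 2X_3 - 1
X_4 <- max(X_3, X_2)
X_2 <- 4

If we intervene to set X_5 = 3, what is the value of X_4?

The intervention breaks the incoming arrows to X_5: X_5 <- 2X_2 - 3X_3 + 3 no longer applies, and X_5 = 3.
Since X_4 is not a descendant of the intervened variable, it is unaffected.
X_3 = -2X_2 + 3X_1 - 1  [with X_2=4, X_1=-3]  = -18
X_4 = max(X_3, X_2)  [with X_3=-18, X_2=4]  = 4

4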